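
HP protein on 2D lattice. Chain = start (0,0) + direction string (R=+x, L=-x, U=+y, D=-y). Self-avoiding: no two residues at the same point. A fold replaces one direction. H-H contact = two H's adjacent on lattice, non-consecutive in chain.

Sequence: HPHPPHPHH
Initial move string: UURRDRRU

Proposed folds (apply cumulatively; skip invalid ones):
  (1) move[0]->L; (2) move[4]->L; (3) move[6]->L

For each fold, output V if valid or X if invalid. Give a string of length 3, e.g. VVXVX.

Initial: UURRDRRU -> [(0, 0), (0, 1), (0, 2), (1, 2), (2, 2), (2, 1), (3, 1), (4, 1), (4, 2)]
Fold 1: move[0]->L => LURRDRRU VALID
Fold 2: move[4]->L => LURRLRRU INVALID (collision), skipped
Fold 3: move[6]->L => LURRDRLU INVALID (collision), skipped

Answer: VXX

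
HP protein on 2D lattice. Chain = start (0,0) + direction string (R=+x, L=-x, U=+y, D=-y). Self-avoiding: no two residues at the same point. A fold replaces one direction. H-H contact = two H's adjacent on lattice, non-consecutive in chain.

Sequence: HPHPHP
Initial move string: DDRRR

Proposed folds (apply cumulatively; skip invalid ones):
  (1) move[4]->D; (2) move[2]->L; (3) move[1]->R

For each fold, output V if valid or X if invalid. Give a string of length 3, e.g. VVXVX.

Initial: DDRRR -> [(0, 0), (0, -1), (0, -2), (1, -2), (2, -2), (3, -2)]
Fold 1: move[4]->D => DDRRD VALID
Fold 2: move[2]->L => DDLRD INVALID (collision), skipped
Fold 3: move[1]->R => DRRRD VALID

Answer: VXV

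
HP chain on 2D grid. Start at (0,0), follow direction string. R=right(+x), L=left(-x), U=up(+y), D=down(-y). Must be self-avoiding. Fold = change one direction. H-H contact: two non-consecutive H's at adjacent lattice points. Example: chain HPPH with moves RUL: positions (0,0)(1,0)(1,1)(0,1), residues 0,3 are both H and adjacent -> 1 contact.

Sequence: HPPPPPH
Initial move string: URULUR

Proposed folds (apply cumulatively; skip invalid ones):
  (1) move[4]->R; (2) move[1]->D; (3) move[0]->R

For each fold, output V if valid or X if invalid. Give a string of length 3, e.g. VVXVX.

Initial: URULUR -> [(0, 0), (0, 1), (1, 1), (1, 2), (0, 2), (0, 3), (1, 3)]
Fold 1: move[4]->R => URULRR INVALID (collision), skipped
Fold 2: move[1]->D => UDULUR INVALID (collision), skipped
Fold 3: move[0]->R => RRULUR VALID

Answer: XXV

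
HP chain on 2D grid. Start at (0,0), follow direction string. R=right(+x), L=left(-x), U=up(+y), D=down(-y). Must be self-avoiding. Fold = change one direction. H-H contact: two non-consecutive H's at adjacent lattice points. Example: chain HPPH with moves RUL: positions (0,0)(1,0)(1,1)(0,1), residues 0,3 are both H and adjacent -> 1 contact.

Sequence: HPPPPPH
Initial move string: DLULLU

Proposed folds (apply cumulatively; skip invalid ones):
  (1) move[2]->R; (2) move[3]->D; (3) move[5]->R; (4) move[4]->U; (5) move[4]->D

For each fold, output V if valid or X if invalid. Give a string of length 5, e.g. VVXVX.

Initial: DLULLU -> [(0, 0), (0, -1), (-1, -1), (-1, 0), (-2, 0), (-3, 0), (-3, 1)]
Fold 1: move[2]->R => DLRLLU INVALID (collision), skipped
Fold 2: move[3]->D => DLUDLU INVALID (collision), skipped
Fold 3: move[5]->R => DLULLR INVALID (collision), skipped
Fold 4: move[4]->U => DLULUU VALID
Fold 5: move[4]->D => DLULDU INVALID (collision), skipped

Answer: XXXVX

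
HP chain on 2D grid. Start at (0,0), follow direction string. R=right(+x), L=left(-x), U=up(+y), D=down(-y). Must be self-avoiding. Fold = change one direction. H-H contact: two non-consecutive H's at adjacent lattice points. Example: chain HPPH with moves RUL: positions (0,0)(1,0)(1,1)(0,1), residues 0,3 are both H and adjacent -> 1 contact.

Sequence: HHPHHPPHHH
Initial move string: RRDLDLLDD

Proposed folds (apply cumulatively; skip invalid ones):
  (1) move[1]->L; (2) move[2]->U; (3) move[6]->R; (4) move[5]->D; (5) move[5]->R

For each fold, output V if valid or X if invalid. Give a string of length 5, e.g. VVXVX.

Initial: RRDLDLLDD -> [(0, 0), (1, 0), (2, 0), (2, -1), (1, -1), (1, -2), (0, -2), (-1, -2), (-1, -3), (-1, -4)]
Fold 1: move[1]->L => RLDLDLLDD INVALID (collision), skipped
Fold 2: move[2]->U => RRULDLLDD INVALID (collision), skipped
Fold 3: move[6]->R => RRDLDLRDD INVALID (collision), skipped
Fold 4: move[5]->D => RRDLDDLDD VALID
Fold 5: move[5]->R => RRDLDRLDD INVALID (collision), skipped

Answer: XXXVX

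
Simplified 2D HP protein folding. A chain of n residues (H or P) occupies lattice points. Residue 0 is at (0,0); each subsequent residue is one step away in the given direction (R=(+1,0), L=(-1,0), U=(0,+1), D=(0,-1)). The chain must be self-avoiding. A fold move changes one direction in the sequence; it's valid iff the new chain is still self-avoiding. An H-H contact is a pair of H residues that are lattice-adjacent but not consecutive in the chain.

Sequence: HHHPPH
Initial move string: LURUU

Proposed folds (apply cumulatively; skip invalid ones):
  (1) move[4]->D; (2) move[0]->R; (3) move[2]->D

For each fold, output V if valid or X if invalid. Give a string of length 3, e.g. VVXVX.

Initial: LURUU -> [(0, 0), (-1, 0), (-1, 1), (0, 1), (0, 2), (0, 3)]
Fold 1: move[4]->D => LURUD INVALID (collision), skipped
Fold 2: move[0]->R => RURUU VALID
Fold 3: move[2]->D => RUDUU INVALID (collision), skipped

Answer: XVX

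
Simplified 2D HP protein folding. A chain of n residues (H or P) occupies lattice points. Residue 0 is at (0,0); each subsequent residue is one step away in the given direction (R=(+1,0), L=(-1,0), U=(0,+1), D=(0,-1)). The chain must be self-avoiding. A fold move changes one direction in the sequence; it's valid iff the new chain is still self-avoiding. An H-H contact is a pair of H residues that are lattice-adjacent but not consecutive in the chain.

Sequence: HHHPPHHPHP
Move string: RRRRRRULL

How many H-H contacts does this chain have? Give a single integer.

Answer: 1

Derivation:
Positions: [(0, 0), (1, 0), (2, 0), (3, 0), (4, 0), (5, 0), (6, 0), (6, 1), (5, 1), (4, 1)]
H-H contact: residue 5 @(5,0) - residue 8 @(5, 1)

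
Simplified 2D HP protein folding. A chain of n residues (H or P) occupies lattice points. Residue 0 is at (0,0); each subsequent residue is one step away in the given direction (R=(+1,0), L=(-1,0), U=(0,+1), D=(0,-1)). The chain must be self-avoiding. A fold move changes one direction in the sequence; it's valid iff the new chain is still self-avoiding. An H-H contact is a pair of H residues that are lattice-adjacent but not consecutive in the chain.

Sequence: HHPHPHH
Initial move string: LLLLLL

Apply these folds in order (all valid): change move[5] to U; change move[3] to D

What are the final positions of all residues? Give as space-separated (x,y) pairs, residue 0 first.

Initial moves: LLLLLL
Fold: move[5]->U => LLLLLU (positions: [(0, 0), (-1, 0), (-2, 0), (-3, 0), (-4, 0), (-5, 0), (-5, 1)])
Fold: move[3]->D => LLLDLU (positions: [(0, 0), (-1, 0), (-2, 0), (-3, 0), (-3, -1), (-4, -1), (-4, 0)])

Answer: (0,0) (-1,0) (-2,0) (-3,0) (-3,-1) (-4,-1) (-4,0)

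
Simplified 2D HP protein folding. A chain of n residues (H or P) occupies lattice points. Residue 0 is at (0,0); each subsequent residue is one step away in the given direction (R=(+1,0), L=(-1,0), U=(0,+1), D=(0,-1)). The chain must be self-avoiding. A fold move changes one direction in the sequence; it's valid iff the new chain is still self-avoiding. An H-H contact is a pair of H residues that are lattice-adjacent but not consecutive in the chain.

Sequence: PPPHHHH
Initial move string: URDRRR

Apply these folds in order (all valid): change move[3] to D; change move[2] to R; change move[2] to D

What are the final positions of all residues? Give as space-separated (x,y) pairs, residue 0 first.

Initial moves: URDRRR
Fold: move[3]->D => URDDRR (positions: [(0, 0), (0, 1), (1, 1), (1, 0), (1, -1), (2, -1), (3, -1)])
Fold: move[2]->R => URRDRR (positions: [(0, 0), (0, 1), (1, 1), (2, 1), (2, 0), (3, 0), (4, 0)])
Fold: move[2]->D => URDDRR (positions: [(0, 0), (0, 1), (1, 1), (1, 0), (1, -1), (2, -1), (3, -1)])

Answer: (0,0) (0,1) (1,1) (1,0) (1,-1) (2,-1) (3,-1)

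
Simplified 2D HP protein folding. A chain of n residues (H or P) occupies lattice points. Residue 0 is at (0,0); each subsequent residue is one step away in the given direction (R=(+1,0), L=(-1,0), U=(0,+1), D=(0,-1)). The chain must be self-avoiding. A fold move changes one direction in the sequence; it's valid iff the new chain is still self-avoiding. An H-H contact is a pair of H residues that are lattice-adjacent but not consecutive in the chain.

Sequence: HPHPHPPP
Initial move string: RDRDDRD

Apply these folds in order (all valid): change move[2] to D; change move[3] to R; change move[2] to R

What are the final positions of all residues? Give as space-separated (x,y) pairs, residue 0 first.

Initial moves: RDRDDRD
Fold: move[2]->D => RDDDDRD (positions: [(0, 0), (1, 0), (1, -1), (1, -2), (1, -3), (1, -4), (2, -4), (2, -5)])
Fold: move[3]->R => RDDRDRD (positions: [(0, 0), (1, 0), (1, -1), (1, -2), (2, -2), (2, -3), (3, -3), (3, -4)])
Fold: move[2]->R => RDRRDRD (positions: [(0, 0), (1, 0), (1, -1), (2, -1), (3, -1), (3, -2), (4, -2), (4, -3)])

Answer: (0,0) (1,0) (1,-1) (2,-1) (3,-1) (3,-2) (4,-2) (4,-3)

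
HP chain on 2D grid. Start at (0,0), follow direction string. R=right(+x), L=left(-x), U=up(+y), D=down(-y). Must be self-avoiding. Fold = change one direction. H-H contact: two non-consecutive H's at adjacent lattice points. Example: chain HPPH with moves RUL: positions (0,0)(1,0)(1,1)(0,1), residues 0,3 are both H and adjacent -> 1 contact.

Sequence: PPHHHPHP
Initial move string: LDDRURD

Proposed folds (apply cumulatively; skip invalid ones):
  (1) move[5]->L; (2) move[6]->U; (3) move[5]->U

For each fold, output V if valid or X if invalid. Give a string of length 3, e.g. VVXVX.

Initial: LDDRURD -> [(0, 0), (-1, 0), (-1, -1), (-1, -2), (0, -2), (0, -1), (1, -1), (1, -2)]
Fold 1: move[5]->L => LDDRULD INVALID (collision), skipped
Fold 2: move[6]->U => LDDRURU VALID
Fold 3: move[5]->U => LDDRUUU INVALID (collision), skipped

Answer: XVX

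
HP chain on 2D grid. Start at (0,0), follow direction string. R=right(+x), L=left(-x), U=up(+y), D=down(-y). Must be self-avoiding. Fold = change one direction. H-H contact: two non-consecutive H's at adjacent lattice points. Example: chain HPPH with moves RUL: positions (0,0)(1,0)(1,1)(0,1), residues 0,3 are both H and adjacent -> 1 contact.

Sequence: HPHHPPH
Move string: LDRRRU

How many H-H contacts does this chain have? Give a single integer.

Positions: [(0, 0), (-1, 0), (-1, -1), (0, -1), (1, -1), (2, -1), (2, 0)]
H-H contact: residue 0 @(0,0) - residue 3 @(0, -1)

Answer: 1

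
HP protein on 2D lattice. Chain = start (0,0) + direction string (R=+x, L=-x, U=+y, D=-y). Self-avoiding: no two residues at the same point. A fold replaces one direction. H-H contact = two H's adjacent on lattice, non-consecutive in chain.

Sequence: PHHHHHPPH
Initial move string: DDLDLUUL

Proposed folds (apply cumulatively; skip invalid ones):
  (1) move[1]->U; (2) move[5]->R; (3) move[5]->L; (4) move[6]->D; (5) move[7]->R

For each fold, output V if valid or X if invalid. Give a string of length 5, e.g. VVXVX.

Answer: XXVVV

Derivation:
Initial: DDLDLUUL -> [(0, 0), (0, -1), (0, -2), (-1, -2), (-1, -3), (-2, -3), (-2, -2), (-2, -1), (-3, -1)]
Fold 1: move[1]->U => DULDLUUL INVALID (collision), skipped
Fold 2: move[5]->R => DDLDLRUL INVALID (collision), skipped
Fold 3: move[5]->L => DDLDLLUL VALID
Fold 4: move[6]->D => DDLDLLDL VALID
Fold 5: move[7]->R => DDLDLLDR VALID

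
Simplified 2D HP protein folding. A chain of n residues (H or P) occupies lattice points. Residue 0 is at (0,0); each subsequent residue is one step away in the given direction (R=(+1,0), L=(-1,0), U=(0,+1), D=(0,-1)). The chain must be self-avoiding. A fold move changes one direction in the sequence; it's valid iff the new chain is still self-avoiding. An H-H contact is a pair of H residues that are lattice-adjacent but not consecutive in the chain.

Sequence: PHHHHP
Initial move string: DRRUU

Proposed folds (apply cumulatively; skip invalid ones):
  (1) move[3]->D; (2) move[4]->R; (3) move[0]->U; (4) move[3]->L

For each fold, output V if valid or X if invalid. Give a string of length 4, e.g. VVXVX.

Initial: DRRUU -> [(0, 0), (0, -1), (1, -1), (2, -1), (2, 0), (2, 1)]
Fold 1: move[3]->D => DRRDU INVALID (collision), skipped
Fold 2: move[4]->R => DRRUR VALID
Fold 3: move[0]->U => URRUR VALID
Fold 4: move[3]->L => URRLR INVALID (collision), skipped

Answer: XVVX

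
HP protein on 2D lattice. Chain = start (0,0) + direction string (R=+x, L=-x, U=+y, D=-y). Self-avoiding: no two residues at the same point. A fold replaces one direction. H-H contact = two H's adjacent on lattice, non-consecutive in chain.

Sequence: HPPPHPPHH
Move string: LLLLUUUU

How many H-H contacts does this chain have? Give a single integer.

Positions: [(0, 0), (-1, 0), (-2, 0), (-3, 0), (-4, 0), (-4, 1), (-4, 2), (-4, 3), (-4, 4)]
No H-H contacts found.

Answer: 0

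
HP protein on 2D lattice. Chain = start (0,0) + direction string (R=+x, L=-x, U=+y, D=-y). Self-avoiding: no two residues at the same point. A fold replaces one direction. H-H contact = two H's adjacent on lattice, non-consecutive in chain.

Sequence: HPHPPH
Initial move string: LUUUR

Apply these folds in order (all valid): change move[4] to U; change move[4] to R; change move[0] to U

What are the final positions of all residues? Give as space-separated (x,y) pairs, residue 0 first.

Initial moves: LUUUR
Fold: move[4]->U => LUUUU (positions: [(0, 0), (-1, 0), (-1, 1), (-1, 2), (-1, 3), (-1, 4)])
Fold: move[4]->R => LUUUR (positions: [(0, 0), (-1, 0), (-1, 1), (-1, 2), (-1, 3), (0, 3)])
Fold: move[0]->U => UUUUR (positions: [(0, 0), (0, 1), (0, 2), (0, 3), (0, 4), (1, 4)])

Answer: (0,0) (0,1) (0,2) (0,3) (0,4) (1,4)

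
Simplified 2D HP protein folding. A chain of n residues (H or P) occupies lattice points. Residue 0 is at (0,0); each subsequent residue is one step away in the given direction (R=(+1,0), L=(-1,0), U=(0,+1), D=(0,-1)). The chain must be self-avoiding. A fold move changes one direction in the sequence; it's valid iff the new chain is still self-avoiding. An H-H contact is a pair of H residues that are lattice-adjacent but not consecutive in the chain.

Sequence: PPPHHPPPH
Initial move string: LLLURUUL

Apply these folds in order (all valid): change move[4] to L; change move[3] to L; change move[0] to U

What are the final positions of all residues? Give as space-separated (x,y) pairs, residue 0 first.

Answer: (0,0) (0,1) (-1,1) (-2,1) (-3,1) (-4,1) (-4,2) (-4,3) (-5,3)

Derivation:
Initial moves: LLLURUUL
Fold: move[4]->L => LLLULUUL (positions: [(0, 0), (-1, 0), (-2, 0), (-3, 0), (-3, 1), (-4, 1), (-4, 2), (-4, 3), (-5, 3)])
Fold: move[3]->L => LLLLLUUL (positions: [(0, 0), (-1, 0), (-2, 0), (-3, 0), (-4, 0), (-5, 0), (-5, 1), (-5, 2), (-6, 2)])
Fold: move[0]->U => ULLLLUUL (positions: [(0, 0), (0, 1), (-1, 1), (-2, 1), (-3, 1), (-4, 1), (-4, 2), (-4, 3), (-5, 3)])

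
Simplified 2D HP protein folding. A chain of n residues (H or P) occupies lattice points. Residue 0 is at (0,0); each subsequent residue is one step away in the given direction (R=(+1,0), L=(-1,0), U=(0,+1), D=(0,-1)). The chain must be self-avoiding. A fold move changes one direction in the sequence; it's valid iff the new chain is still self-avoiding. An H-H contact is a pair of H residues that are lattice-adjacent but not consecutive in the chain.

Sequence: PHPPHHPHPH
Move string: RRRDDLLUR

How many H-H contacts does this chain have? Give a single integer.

Answer: 1

Derivation:
Positions: [(0, 0), (1, 0), (2, 0), (3, 0), (3, -1), (3, -2), (2, -2), (1, -2), (1, -1), (2, -1)]
H-H contact: residue 4 @(3,-1) - residue 9 @(2, -1)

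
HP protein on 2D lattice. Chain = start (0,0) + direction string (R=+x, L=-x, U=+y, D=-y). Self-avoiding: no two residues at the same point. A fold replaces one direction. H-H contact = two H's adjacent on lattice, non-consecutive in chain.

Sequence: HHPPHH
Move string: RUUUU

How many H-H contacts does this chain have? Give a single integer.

Answer: 0

Derivation:
Positions: [(0, 0), (1, 0), (1, 1), (1, 2), (1, 3), (1, 4)]
No H-H contacts found.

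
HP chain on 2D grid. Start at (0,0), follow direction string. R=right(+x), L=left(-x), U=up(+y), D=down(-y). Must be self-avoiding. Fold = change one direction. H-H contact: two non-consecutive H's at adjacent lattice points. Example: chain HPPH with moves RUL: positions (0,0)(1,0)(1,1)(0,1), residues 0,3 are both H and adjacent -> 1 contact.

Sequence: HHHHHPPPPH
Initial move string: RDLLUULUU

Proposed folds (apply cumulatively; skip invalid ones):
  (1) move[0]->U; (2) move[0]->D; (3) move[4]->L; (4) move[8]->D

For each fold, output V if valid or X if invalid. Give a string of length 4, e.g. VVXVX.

Initial: RDLLUULUU -> [(0, 0), (1, 0), (1, -1), (0, -1), (-1, -1), (-1, 0), (-1, 1), (-2, 1), (-2, 2), (-2, 3)]
Fold 1: move[0]->U => UDLLUULUU INVALID (collision), skipped
Fold 2: move[0]->D => DDLLUULUU VALID
Fold 3: move[4]->L => DDLLLULUU VALID
Fold 4: move[8]->D => DDLLLULUD INVALID (collision), skipped

Answer: XVVX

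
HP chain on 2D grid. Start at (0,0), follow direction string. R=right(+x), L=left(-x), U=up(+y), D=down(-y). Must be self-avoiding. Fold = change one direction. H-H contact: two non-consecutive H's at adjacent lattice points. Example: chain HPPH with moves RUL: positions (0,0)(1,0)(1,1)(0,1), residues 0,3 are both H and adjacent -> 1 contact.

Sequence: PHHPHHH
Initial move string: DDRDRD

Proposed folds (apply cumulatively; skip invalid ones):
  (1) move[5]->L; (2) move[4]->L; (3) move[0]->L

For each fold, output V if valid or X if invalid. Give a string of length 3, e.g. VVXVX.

Answer: XVV

Derivation:
Initial: DDRDRD -> [(0, 0), (0, -1), (0, -2), (1, -2), (1, -3), (2, -3), (2, -4)]
Fold 1: move[5]->L => DDRDRL INVALID (collision), skipped
Fold 2: move[4]->L => DDRDLD VALID
Fold 3: move[0]->L => LDRDLD VALID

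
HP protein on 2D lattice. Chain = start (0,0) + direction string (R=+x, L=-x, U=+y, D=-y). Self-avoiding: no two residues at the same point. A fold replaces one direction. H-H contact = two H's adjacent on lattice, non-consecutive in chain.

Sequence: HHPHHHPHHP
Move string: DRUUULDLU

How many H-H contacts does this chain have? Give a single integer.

Answer: 3

Derivation:
Positions: [(0, 0), (0, -1), (1, -1), (1, 0), (1, 1), (1, 2), (0, 2), (0, 1), (-1, 1), (-1, 2)]
H-H contact: residue 0 @(0,0) - residue 3 @(1, 0)
H-H contact: residue 0 @(0,0) - residue 7 @(0, 1)
H-H contact: residue 4 @(1,1) - residue 7 @(0, 1)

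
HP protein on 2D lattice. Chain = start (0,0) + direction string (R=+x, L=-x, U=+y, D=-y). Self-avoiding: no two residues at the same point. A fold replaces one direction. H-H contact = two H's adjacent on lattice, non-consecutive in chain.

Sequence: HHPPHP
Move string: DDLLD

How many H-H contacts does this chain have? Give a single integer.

Positions: [(0, 0), (0, -1), (0, -2), (-1, -2), (-2, -2), (-2, -3)]
No H-H contacts found.

Answer: 0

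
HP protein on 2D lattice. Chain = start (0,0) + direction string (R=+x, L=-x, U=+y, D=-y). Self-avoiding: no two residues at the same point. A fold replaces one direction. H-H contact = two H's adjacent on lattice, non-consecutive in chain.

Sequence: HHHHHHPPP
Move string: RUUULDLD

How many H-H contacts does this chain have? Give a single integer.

Positions: [(0, 0), (1, 0), (1, 1), (1, 2), (1, 3), (0, 3), (0, 2), (-1, 2), (-1, 1)]
No H-H contacts found.

Answer: 0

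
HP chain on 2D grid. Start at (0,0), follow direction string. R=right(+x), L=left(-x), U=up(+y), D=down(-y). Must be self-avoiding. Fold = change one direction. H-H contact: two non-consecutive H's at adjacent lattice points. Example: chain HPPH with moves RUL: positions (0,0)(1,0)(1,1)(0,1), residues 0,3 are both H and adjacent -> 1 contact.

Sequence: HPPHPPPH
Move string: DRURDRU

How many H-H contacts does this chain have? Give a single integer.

Answer: 1

Derivation:
Positions: [(0, 0), (0, -1), (1, -1), (1, 0), (2, 0), (2, -1), (3, -1), (3, 0)]
H-H contact: residue 0 @(0,0) - residue 3 @(1, 0)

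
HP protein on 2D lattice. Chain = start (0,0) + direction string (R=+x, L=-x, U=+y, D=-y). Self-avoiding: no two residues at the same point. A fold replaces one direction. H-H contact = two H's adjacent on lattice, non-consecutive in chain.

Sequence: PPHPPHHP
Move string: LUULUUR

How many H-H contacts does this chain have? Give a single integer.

Positions: [(0, 0), (-1, 0), (-1, 1), (-1, 2), (-2, 2), (-2, 3), (-2, 4), (-1, 4)]
No H-H contacts found.

Answer: 0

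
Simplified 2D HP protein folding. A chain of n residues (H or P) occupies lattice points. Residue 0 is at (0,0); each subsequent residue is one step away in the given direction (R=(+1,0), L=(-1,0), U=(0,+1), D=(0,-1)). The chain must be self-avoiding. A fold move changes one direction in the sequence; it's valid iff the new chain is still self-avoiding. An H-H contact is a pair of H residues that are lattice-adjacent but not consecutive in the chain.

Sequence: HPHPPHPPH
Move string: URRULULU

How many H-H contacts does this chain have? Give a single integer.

Positions: [(0, 0), (0, 1), (1, 1), (2, 1), (2, 2), (1, 2), (1, 3), (0, 3), (0, 4)]
H-H contact: residue 2 @(1,1) - residue 5 @(1, 2)

Answer: 1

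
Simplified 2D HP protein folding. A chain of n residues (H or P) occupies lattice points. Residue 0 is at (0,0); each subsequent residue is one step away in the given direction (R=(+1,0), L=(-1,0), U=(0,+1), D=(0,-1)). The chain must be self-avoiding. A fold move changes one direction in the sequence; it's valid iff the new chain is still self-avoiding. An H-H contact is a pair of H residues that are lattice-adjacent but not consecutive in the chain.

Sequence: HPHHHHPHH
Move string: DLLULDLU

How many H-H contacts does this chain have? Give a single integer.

Positions: [(0, 0), (0, -1), (-1, -1), (-2, -1), (-2, 0), (-3, 0), (-3, -1), (-4, -1), (-4, 0)]
H-H contact: residue 5 @(-3,0) - residue 8 @(-4, 0)

Answer: 1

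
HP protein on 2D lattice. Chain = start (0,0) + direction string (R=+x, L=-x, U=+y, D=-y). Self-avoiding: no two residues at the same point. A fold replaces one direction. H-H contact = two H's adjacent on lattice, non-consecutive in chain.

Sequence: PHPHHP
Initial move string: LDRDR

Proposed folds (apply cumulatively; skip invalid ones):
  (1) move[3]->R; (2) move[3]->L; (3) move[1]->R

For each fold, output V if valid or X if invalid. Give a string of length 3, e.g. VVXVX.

Answer: VXX

Derivation:
Initial: LDRDR -> [(0, 0), (-1, 0), (-1, -1), (0, -1), (0, -2), (1, -2)]
Fold 1: move[3]->R => LDRRR VALID
Fold 2: move[3]->L => LDRLR INVALID (collision), skipped
Fold 3: move[1]->R => LRRRR INVALID (collision), skipped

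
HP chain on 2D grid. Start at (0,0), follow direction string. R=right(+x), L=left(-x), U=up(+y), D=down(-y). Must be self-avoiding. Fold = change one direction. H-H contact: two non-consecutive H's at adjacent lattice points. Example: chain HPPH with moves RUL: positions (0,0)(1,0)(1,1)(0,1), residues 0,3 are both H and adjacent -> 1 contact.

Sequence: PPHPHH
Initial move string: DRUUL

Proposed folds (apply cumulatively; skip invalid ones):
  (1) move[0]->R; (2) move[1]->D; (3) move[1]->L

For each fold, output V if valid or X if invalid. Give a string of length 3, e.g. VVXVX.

Answer: VXX

Derivation:
Initial: DRUUL -> [(0, 0), (0, -1), (1, -1), (1, 0), (1, 1), (0, 1)]
Fold 1: move[0]->R => RRUUL VALID
Fold 2: move[1]->D => RDUUL INVALID (collision), skipped
Fold 3: move[1]->L => RLUUL INVALID (collision), skipped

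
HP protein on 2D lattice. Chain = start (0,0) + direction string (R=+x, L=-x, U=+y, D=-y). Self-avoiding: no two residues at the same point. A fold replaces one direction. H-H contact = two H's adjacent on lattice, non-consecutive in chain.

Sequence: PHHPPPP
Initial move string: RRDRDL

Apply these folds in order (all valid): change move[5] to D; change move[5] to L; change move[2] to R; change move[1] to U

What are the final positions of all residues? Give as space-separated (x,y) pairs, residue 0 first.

Answer: (0,0) (1,0) (1,1) (2,1) (3,1) (3,0) (2,0)

Derivation:
Initial moves: RRDRDL
Fold: move[5]->D => RRDRDD (positions: [(0, 0), (1, 0), (2, 0), (2, -1), (3, -1), (3, -2), (3, -3)])
Fold: move[5]->L => RRDRDL (positions: [(0, 0), (1, 0), (2, 0), (2, -1), (3, -1), (3, -2), (2, -2)])
Fold: move[2]->R => RRRRDL (positions: [(0, 0), (1, 0), (2, 0), (3, 0), (4, 0), (4, -1), (3, -1)])
Fold: move[1]->U => RURRDL (positions: [(0, 0), (1, 0), (1, 1), (2, 1), (3, 1), (3, 0), (2, 0)])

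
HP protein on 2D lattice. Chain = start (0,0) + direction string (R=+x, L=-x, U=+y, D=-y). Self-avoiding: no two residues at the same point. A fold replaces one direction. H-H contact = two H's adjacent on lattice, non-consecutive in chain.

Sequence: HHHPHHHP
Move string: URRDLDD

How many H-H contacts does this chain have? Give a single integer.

Positions: [(0, 0), (0, 1), (1, 1), (2, 1), (2, 0), (1, 0), (1, -1), (1, -2)]
H-H contact: residue 0 @(0,0) - residue 5 @(1, 0)
H-H contact: residue 2 @(1,1) - residue 5 @(1, 0)

Answer: 2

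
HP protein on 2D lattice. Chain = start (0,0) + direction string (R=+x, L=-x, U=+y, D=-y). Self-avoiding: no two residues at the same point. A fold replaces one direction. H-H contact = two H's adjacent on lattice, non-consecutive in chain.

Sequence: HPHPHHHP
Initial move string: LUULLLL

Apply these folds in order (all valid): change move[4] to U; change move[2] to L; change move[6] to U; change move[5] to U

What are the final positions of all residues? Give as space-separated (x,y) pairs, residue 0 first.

Initial moves: LUULLLL
Fold: move[4]->U => LUULULL (positions: [(0, 0), (-1, 0), (-1, 1), (-1, 2), (-2, 2), (-2, 3), (-3, 3), (-4, 3)])
Fold: move[2]->L => LULLULL (positions: [(0, 0), (-1, 0), (-1, 1), (-2, 1), (-3, 1), (-3, 2), (-4, 2), (-5, 2)])
Fold: move[6]->U => LULLULU (positions: [(0, 0), (-1, 0), (-1, 1), (-2, 1), (-3, 1), (-3, 2), (-4, 2), (-4, 3)])
Fold: move[5]->U => LULLUUU (positions: [(0, 0), (-1, 0), (-1, 1), (-2, 1), (-3, 1), (-3, 2), (-3, 3), (-3, 4)])

Answer: (0,0) (-1,0) (-1,1) (-2,1) (-3,1) (-3,2) (-3,3) (-3,4)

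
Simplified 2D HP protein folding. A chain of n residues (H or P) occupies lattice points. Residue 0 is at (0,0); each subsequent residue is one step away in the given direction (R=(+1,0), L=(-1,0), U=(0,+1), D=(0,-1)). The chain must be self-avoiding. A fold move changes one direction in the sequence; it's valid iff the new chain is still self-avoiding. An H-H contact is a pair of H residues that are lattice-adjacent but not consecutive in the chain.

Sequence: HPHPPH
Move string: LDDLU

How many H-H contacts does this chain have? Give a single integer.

Positions: [(0, 0), (-1, 0), (-1, -1), (-1, -2), (-2, -2), (-2, -1)]
H-H contact: residue 2 @(-1,-1) - residue 5 @(-2, -1)

Answer: 1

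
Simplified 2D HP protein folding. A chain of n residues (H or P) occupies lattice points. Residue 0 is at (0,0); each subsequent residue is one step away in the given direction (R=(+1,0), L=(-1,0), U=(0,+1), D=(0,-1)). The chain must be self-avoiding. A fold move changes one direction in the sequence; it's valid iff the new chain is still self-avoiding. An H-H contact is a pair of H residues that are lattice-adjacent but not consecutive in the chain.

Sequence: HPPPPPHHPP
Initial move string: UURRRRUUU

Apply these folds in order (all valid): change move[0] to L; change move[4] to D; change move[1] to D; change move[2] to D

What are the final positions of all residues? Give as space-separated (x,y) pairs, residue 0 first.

Initial moves: UURRRRUUU
Fold: move[0]->L => LURRRRUUU (positions: [(0, 0), (-1, 0), (-1, 1), (0, 1), (1, 1), (2, 1), (3, 1), (3, 2), (3, 3), (3, 4)])
Fold: move[4]->D => LURRDRUUU (positions: [(0, 0), (-1, 0), (-1, 1), (0, 1), (1, 1), (1, 0), (2, 0), (2, 1), (2, 2), (2, 3)])
Fold: move[1]->D => LDRRDRUUU (positions: [(0, 0), (-1, 0), (-1, -1), (0, -1), (1, -1), (1, -2), (2, -2), (2, -1), (2, 0), (2, 1)])
Fold: move[2]->D => LDDRDRUUU (positions: [(0, 0), (-1, 0), (-1, -1), (-1, -2), (0, -2), (0, -3), (1, -3), (1, -2), (1, -1), (1, 0)])

Answer: (0,0) (-1,0) (-1,-1) (-1,-2) (0,-2) (0,-3) (1,-3) (1,-2) (1,-1) (1,0)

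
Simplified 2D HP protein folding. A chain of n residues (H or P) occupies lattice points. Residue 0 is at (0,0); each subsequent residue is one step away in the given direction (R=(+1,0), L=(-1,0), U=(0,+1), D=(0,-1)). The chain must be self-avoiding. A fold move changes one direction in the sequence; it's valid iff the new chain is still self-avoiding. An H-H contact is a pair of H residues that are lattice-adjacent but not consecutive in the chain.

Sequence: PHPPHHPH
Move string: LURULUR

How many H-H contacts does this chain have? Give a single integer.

Answer: 1

Derivation:
Positions: [(0, 0), (-1, 0), (-1, 1), (0, 1), (0, 2), (-1, 2), (-1, 3), (0, 3)]
H-H contact: residue 4 @(0,2) - residue 7 @(0, 3)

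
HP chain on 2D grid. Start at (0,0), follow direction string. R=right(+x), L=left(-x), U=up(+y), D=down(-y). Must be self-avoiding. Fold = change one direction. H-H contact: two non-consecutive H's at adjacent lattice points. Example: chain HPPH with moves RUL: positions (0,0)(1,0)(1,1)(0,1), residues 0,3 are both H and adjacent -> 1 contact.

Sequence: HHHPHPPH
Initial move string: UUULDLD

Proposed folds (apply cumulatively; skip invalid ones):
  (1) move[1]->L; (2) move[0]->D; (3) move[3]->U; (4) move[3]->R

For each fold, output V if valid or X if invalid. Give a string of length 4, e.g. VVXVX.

Initial: UUULDLD -> [(0, 0), (0, 1), (0, 2), (0, 3), (-1, 3), (-1, 2), (-2, 2), (-2, 1)]
Fold 1: move[1]->L => ULULDLD VALID
Fold 2: move[0]->D => DLULDLD VALID
Fold 3: move[3]->U => DLUUDLD INVALID (collision), skipped
Fold 4: move[3]->R => DLURDLD INVALID (collision), skipped

Answer: VVXX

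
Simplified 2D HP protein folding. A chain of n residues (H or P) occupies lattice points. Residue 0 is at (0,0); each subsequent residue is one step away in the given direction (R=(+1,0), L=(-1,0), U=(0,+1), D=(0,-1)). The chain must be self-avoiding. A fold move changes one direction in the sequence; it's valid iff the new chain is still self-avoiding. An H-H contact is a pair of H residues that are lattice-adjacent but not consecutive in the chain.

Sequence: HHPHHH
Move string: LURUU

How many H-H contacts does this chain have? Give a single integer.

Answer: 1

Derivation:
Positions: [(0, 0), (-1, 0), (-1, 1), (0, 1), (0, 2), (0, 3)]
H-H contact: residue 0 @(0,0) - residue 3 @(0, 1)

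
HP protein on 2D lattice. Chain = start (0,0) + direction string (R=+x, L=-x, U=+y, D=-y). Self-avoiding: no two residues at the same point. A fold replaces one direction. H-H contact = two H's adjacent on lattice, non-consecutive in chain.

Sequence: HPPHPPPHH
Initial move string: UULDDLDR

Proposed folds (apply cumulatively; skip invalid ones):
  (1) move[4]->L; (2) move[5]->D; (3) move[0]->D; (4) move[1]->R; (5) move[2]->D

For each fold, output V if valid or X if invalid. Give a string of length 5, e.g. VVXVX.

Answer: VVXXX

Derivation:
Initial: UULDDLDR -> [(0, 0), (0, 1), (0, 2), (-1, 2), (-1, 1), (-1, 0), (-2, 0), (-2, -1), (-1, -1)]
Fold 1: move[4]->L => UULDLLDR VALID
Fold 2: move[5]->D => UULDLDDR VALID
Fold 3: move[0]->D => DULDLDDR INVALID (collision), skipped
Fold 4: move[1]->R => URLDLDDR INVALID (collision), skipped
Fold 5: move[2]->D => UUDDLDDR INVALID (collision), skipped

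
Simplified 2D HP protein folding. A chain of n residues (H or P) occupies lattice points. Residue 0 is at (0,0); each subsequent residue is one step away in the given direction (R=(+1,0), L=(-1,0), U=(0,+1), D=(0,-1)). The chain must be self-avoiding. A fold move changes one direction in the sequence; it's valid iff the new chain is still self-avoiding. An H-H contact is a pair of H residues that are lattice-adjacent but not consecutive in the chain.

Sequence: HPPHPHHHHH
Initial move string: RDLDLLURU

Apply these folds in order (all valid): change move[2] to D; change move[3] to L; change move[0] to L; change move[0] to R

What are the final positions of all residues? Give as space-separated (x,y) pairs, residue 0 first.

Answer: (0,0) (1,0) (1,-1) (1,-2) (0,-2) (-1,-2) (-2,-2) (-2,-1) (-1,-1) (-1,0)

Derivation:
Initial moves: RDLDLLURU
Fold: move[2]->D => RDDDLLURU (positions: [(0, 0), (1, 0), (1, -1), (1, -2), (1, -3), (0, -3), (-1, -3), (-1, -2), (0, -2), (0, -1)])
Fold: move[3]->L => RDDLLLURU (positions: [(0, 0), (1, 0), (1, -1), (1, -2), (0, -2), (-1, -2), (-2, -2), (-2, -1), (-1, -1), (-1, 0)])
Fold: move[0]->L => LDDLLLURU (positions: [(0, 0), (-1, 0), (-1, -1), (-1, -2), (-2, -2), (-3, -2), (-4, -2), (-4, -1), (-3, -1), (-3, 0)])
Fold: move[0]->R => RDDLLLURU (positions: [(0, 0), (1, 0), (1, -1), (1, -2), (0, -2), (-1, -2), (-2, -2), (-2, -1), (-1, -1), (-1, 0)])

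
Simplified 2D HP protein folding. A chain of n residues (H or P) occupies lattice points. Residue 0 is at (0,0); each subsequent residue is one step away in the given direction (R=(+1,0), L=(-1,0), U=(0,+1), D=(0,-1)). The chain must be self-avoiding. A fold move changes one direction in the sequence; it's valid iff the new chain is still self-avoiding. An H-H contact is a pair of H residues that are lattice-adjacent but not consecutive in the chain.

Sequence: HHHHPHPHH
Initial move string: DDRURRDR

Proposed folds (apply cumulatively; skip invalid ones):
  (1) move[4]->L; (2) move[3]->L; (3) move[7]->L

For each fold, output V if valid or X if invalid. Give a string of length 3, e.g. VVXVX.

Answer: XXV

Derivation:
Initial: DDRURRDR -> [(0, 0), (0, -1), (0, -2), (1, -2), (1, -1), (2, -1), (3, -1), (3, -2), (4, -2)]
Fold 1: move[4]->L => DDRULRDR INVALID (collision), skipped
Fold 2: move[3]->L => DDRLRRDR INVALID (collision), skipped
Fold 3: move[7]->L => DDRURRDL VALID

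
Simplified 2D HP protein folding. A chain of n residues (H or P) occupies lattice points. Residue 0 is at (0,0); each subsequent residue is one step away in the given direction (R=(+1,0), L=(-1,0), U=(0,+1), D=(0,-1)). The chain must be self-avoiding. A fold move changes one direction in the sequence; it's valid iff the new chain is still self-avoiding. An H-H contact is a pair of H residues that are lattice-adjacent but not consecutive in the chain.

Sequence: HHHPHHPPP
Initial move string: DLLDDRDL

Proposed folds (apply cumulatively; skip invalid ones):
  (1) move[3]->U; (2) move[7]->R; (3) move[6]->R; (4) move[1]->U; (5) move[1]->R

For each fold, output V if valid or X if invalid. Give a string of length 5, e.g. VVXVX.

Answer: XVVXX

Derivation:
Initial: DLLDDRDL -> [(0, 0), (0, -1), (-1, -1), (-2, -1), (-2, -2), (-2, -3), (-1, -3), (-1, -4), (-2, -4)]
Fold 1: move[3]->U => DLLUDRDL INVALID (collision), skipped
Fold 2: move[7]->R => DLLDDRDR VALID
Fold 3: move[6]->R => DLLDDRRR VALID
Fold 4: move[1]->U => DULDDRRR INVALID (collision), skipped
Fold 5: move[1]->R => DRLDDRRR INVALID (collision), skipped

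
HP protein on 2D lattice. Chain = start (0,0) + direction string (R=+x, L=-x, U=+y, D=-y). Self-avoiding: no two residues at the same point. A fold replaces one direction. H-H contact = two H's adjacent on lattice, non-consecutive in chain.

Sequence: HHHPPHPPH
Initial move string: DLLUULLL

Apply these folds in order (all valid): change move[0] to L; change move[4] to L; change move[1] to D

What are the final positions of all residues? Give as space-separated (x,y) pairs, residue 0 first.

Initial moves: DLLUULLL
Fold: move[0]->L => LLLUULLL (positions: [(0, 0), (-1, 0), (-2, 0), (-3, 0), (-3, 1), (-3, 2), (-4, 2), (-5, 2), (-6, 2)])
Fold: move[4]->L => LLLULLLL (positions: [(0, 0), (-1, 0), (-2, 0), (-3, 0), (-3, 1), (-4, 1), (-5, 1), (-6, 1), (-7, 1)])
Fold: move[1]->D => LDLULLLL (positions: [(0, 0), (-1, 0), (-1, -1), (-2, -1), (-2, 0), (-3, 0), (-4, 0), (-5, 0), (-6, 0)])

Answer: (0,0) (-1,0) (-1,-1) (-2,-1) (-2,0) (-3,0) (-4,0) (-5,0) (-6,0)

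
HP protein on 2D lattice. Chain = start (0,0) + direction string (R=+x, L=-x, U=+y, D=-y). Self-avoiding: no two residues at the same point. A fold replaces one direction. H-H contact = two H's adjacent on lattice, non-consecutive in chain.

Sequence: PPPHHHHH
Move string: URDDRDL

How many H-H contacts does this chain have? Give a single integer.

Positions: [(0, 0), (0, 1), (1, 1), (1, 0), (1, -1), (2, -1), (2, -2), (1, -2)]
H-H contact: residue 4 @(1,-1) - residue 7 @(1, -2)

Answer: 1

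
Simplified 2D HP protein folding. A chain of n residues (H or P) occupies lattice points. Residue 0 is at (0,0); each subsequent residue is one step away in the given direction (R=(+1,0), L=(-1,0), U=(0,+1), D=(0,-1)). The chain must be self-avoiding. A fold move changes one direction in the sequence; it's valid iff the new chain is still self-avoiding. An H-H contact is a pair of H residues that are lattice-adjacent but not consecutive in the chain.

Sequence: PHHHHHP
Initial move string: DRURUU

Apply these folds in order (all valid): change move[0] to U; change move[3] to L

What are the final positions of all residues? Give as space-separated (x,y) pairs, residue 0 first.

Initial moves: DRURUU
Fold: move[0]->U => URURUU (positions: [(0, 0), (0, 1), (1, 1), (1, 2), (2, 2), (2, 3), (2, 4)])
Fold: move[3]->L => URULUU (positions: [(0, 0), (0, 1), (1, 1), (1, 2), (0, 2), (0, 3), (0, 4)])

Answer: (0,0) (0,1) (1,1) (1,2) (0,2) (0,3) (0,4)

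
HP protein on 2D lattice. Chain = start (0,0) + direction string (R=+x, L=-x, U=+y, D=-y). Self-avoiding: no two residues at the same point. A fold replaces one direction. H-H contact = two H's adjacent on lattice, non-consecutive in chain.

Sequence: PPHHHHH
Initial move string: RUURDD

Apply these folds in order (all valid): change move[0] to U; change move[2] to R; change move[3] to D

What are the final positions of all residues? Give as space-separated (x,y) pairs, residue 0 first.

Initial moves: RUURDD
Fold: move[0]->U => UUURDD (positions: [(0, 0), (0, 1), (0, 2), (0, 3), (1, 3), (1, 2), (1, 1)])
Fold: move[2]->R => UURRDD (positions: [(0, 0), (0, 1), (0, 2), (1, 2), (2, 2), (2, 1), (2, 0)])
Fold: move[3]->D => UURDDD (positions: [(0, 0), (0, 1), (0, 2), (1, 2), (1, 1), (1, 0), (1, -1)])

Answer: (0,0) (0,1) (0,2) (1,2) (1,1) (1,0) (1,-1)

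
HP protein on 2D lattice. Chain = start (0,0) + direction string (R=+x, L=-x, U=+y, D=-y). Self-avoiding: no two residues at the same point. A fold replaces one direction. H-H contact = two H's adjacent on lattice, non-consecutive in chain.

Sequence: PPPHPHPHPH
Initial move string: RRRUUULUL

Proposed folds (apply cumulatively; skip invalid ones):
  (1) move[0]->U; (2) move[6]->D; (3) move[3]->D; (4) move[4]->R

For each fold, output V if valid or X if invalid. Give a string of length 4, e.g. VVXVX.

Initial: RRRUUULUL -> [(0, 0), (1, 0), (2, 0), (3, 0), (3, 1), (3, 2), (3, 3), (2, 3), (2, 4), (1, 4)]
Fold 1: move[0]->U => URRUUULUL VALID
Fold 2: move[6]->D => URRUUUDUL INVALID (collision), skipped
Fold 3: move[3]->D => URRDUULUL INVALID (collision), skipped
Fold 4: move[4]->R => URRURULUL VALID

Answer: VXXV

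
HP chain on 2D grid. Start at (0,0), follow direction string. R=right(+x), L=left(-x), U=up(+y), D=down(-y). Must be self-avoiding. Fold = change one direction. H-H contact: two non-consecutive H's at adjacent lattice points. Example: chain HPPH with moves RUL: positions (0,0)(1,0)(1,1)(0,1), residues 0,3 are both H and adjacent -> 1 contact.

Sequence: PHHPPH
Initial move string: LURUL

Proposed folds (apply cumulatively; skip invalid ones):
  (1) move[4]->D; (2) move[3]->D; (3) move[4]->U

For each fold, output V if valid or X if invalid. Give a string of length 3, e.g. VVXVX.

Initial: LURUL -> [(0, 0), (-1, 0), (-1, 1), (0, 1), (0, 2), (-1, 2)]
Fold 1: move[4]->D => LURUD INVALID (collision), skipped
Fold 2: move[3]->D => LURDL INVALID (collision), skipped
Fold 3: move[4]->U => LURUU VALID

Answer: XXV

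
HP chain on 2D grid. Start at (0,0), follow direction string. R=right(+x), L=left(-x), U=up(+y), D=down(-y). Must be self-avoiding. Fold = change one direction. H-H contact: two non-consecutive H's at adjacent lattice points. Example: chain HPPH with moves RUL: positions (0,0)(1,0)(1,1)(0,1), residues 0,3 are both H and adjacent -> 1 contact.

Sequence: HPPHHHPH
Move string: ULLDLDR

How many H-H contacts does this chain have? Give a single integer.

Positions: [(0, 0), (0, 1), (-1, 1), (-2, 1), (-2, 0), (-3, 0), (-3, -1), (-2, -1)]
H-H contact: residue 4 @(-2,0) - residue 7 @(-2, -1)

Answer: 1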